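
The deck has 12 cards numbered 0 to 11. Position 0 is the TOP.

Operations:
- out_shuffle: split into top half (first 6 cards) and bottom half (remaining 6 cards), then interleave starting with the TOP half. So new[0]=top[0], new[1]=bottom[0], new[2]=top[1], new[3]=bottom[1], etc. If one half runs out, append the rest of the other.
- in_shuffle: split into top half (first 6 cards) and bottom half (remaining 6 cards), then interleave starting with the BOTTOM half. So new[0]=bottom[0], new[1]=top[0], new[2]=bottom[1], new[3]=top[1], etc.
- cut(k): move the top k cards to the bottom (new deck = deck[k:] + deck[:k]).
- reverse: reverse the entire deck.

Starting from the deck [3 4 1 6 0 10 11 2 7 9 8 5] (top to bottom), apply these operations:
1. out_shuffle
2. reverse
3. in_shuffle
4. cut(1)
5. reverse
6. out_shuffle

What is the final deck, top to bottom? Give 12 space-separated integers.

After op 1 (out_shuffle): [3 11 4 2 1 7 6 9 0 8 10 5]
After op 2 (reverse): [5 10 8 0 9 6 7 1 2 4 11 3]
After op 3 (in_shuffle): [7 5 1 10 2 8 4 0 11 9 3 6]
After op 4 (cut(1)): [5 1 10 2 8 4 0 11 9 3 6 7]
After op 5 (reverse): [7 6 3 9 11 0 4 8 2 10 1 5]
After op 6 (out_shuffle): [7 4 6 8 3 2 9 10 11 1 0 5]

Answer: 7 4 6 8 3 2 9 10 11 1 0 5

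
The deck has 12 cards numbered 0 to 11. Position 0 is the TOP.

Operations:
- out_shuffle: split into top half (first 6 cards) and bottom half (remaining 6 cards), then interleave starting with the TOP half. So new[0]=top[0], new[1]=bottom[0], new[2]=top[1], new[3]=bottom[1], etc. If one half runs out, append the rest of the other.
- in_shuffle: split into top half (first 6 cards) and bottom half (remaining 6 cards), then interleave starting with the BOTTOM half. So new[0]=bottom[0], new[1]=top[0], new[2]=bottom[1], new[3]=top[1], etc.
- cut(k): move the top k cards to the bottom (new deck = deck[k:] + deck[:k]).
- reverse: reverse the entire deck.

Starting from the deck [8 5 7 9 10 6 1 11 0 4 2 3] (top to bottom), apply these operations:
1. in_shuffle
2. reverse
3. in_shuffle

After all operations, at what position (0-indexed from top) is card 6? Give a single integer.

Answer: 1

Derivation:
After op 1 (in_shuffle): [1 8 11 5 0 7 4 9 2 10 3 6]
After op 2 (reverse): [6 3 10 2 9 4 7 0 5 11 8 1]
After op 3 (in_shuffle): [7 6 0 3 5 10 11 2 8 9 1 4]
Card 6 is at position 1.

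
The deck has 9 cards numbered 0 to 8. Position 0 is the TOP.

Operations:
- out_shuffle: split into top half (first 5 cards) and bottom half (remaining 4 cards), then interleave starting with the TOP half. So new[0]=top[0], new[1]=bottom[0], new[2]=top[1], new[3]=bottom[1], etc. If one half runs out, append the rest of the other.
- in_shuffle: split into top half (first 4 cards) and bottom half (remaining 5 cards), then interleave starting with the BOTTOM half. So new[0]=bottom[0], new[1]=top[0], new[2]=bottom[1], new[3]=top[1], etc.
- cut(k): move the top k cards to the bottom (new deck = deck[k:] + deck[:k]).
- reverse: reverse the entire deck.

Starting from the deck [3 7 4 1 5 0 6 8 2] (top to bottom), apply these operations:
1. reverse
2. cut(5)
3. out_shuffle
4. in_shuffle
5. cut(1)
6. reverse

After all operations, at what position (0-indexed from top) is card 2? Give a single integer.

Answer: 1

Derivation:
After op 1 (reverse): [2 8 6 0 5 1 4 7 3]
After op 2 (cut(5)): [1 4 7 3 2 8 6 0 5]
After op 3 (out_shuffle): [1 8 4 6 7 0 3 5 2]
After op 4 (in_shuffle): [7 1 0 8 3 4 5 6 2]
After op 5 (cut(1)): [1 0 8 3 4 5 6 2 7]
After op 6 (reverse): [7 2 6 5 4 3 8 0 1]
Card 2 is at position 1.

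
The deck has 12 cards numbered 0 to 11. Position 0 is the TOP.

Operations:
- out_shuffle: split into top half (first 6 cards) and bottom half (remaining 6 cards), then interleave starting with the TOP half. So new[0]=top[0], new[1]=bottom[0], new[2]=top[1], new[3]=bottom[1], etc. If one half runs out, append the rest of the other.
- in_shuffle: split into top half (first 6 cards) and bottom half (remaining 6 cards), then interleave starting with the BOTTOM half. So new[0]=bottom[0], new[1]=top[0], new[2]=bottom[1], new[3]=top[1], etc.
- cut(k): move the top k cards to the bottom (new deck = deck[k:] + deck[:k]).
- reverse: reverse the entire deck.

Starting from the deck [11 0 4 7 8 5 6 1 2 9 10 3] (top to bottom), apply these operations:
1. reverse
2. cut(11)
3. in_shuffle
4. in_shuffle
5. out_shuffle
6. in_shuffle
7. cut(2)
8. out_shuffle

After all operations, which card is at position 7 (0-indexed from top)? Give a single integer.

Answer: 0

Derivation:
After op 1 (reverse): [3 10 9 2 1 6 5 8 7 4 0 11]
After op 2 (cut(11)): [11 3 10 9 2 1 6 5 8 7 4 0]
After op 3 (in_shuffle): [6 11 5 3 8 10 7 9 4 2 0 1]
After op 4 (in_shuffle): [7 6 9 11 4 5 2 3 0 8 1 10]
After op 5 (out_shuffle): [7 2 6 3 9 0 11 8 4 1 5 10]
After op 6 (in_shuffle): [11 7 8 2 4 6 1 3 5 9 10 0]
After op 7 (cut(2)): [8 2 4 6 1 3 5 9 10 0 11 7]
After op 8 (out_shuffle): [8 5 2 9 4 10 6 0 1 11 3 7]
Position 7: card 0.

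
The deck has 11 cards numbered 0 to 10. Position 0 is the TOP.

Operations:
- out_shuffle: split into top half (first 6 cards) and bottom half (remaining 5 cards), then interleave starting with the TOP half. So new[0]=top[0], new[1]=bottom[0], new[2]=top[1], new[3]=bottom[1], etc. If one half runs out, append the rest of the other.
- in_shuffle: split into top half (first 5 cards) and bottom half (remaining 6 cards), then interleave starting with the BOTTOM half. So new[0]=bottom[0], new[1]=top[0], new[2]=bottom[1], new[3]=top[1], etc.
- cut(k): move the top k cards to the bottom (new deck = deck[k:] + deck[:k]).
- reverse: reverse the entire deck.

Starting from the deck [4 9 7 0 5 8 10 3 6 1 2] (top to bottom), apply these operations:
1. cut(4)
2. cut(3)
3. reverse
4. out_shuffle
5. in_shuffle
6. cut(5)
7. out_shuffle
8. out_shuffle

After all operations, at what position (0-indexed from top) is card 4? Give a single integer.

Answer: 3

Derivation:
After op 1 (cut(4)): [5 8 10 3 6 1 2 4 9 7 0]
After op 2 (cut(3)): [3 6 1 2 4 9 7 0 5 8 10]
After op 3 (reverse): [10 8 5 0 7 9 4 2 1 6 3]
After op 4 (out_shuffle): [10 4 8 2 5 1 0 6 7 3 9]
After op 5 (in_shuffle): [1 10 0 4 6 8 7 2 3 5 9]
After op 6 (cut(5)): [8 7 2 3 5 9 1 10 0 4 6]
After op 7 (out_shuffle): [8 1 7 10 2 0 3 4 5 6 9]
After op 8 (out_shuffle): [8 3 1 4 7 5 10 6 2 9 0]
Card 4 is at position 3.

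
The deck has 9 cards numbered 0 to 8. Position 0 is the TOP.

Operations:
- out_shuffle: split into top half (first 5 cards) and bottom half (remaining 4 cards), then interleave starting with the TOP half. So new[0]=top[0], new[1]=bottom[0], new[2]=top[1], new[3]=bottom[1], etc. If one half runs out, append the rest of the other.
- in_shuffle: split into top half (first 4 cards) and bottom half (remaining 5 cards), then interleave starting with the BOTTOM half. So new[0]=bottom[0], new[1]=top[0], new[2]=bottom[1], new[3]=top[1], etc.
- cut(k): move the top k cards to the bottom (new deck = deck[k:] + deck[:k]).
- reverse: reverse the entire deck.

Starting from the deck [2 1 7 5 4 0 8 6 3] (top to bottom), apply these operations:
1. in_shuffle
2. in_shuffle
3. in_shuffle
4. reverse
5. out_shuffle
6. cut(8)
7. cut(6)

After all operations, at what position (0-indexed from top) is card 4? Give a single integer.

Answer: 5

Derivation:
After op 1 (in_shuffle): [4 2 0 1 8 7 6 5 3]
After op 2 (in_shuffle): [8 4 7 2 6 0 5 1 3]
After op 3 (in_shuffle): [6 8 0 4 5 7 1 2 3]
After op 4 (reverse): [3 2 1 7 5 4 0 8 6]
After op 5 (out_shuffle): [3 4 2 0 1 8 7 6 5]
After op 6 (cut(8)): [5 3 4 2 0 1 8 7 6]
After op 7 (cut(6)): [8 7 6 5 3 4 2 0 1]
Card 4 is at position 5.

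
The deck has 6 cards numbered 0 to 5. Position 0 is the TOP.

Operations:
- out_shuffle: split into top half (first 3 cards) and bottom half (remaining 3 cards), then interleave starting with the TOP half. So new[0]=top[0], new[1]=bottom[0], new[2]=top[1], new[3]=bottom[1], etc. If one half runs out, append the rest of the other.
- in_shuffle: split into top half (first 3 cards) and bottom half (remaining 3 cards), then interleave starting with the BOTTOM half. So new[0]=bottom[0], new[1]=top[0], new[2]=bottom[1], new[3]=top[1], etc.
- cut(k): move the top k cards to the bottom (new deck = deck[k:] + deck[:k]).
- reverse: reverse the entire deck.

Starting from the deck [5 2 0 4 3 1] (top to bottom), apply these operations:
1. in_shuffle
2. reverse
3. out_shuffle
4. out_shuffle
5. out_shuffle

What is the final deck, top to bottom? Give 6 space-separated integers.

After op 1 (in_shuffle): [4 5 3 2 1 0]
After op 2 (reverse): [0 1 2 3 5 4]
After op 3 (out_shuffle): [0 3 1 5 2 4]
After op 4 (out_shuffle): [0 5 3 2 1 4]
After op 5 (out_shuffle): [0 2 5 1 3 4]

Answer: 0 2 5 1 3 4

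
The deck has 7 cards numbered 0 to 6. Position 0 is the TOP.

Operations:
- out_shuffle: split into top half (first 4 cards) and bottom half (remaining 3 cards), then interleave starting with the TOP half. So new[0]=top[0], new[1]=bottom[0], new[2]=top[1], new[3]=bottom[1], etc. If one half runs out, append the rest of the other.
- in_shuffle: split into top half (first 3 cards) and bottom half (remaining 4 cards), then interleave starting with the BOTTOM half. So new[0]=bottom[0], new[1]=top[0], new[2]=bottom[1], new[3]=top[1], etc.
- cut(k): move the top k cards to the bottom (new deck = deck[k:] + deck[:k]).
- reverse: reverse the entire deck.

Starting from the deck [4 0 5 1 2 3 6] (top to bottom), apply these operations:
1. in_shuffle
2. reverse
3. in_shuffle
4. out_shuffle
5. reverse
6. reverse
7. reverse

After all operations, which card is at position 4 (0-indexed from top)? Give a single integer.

After op 1 (in_shuffle): [1 4 2 0 3 5 6]
After op 2 (reverse): [6 5 3 0 2 4 1]
After op 3 (in_shuffle): [0 6 2 5 4 3 1]
After op 4 (out_shuffle): [0 4 6 3 2 1 5]
After op 5 (reverse): [5 1 2 3 6 4 0]
After op 6 (reverse): [0 4 6 3 2 1 5]
After op 7 (reverse): [5 1 2 3 6 4 0]
Position 4: card 6.

Answer: 6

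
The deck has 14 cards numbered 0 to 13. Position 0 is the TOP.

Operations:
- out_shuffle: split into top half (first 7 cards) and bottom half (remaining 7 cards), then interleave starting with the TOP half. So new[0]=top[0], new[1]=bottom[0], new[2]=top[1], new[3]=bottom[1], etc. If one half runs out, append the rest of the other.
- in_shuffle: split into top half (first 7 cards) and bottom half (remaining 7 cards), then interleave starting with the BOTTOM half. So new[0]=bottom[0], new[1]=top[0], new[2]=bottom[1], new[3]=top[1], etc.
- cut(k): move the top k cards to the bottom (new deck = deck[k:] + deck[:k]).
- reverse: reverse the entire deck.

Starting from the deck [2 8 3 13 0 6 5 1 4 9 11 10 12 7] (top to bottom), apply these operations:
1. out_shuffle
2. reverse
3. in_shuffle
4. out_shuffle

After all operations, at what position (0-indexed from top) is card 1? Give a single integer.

After op 1 (out_shuffle): [2 1 8 4 3 9 13 11 0 10 6 12 5 7]
After op 2 (reverse): [7 5 12 6 10 0 11 13 9 3 4 8 1 2]
After op 3 (in_shuffle): [13 7 9 5 3 12 4 6 8 10 1 0 2 11]
After op 4 (out_shuffle): [13 6 7 8 9 10 5 1 3 0 12 2 4 11]
Card 1 is at position 7.

Answer: 7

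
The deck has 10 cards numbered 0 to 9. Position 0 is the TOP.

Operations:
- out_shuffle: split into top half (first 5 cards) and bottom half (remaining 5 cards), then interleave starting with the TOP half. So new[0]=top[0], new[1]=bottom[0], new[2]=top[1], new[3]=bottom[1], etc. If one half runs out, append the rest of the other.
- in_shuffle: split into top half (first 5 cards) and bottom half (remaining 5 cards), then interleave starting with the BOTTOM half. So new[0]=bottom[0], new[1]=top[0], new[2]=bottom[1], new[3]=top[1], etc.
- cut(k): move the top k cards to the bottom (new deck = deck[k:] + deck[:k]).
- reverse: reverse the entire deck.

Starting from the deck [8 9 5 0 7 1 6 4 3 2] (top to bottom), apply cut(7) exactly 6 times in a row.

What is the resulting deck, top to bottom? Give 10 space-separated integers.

After op 1 (cut(7)): [4 3 2 8 9 5 0 7 1 6]
After op 2 (cut(7)): [7 1 6 4 3 2 8 9 5 0]
After op 3 (cut(7)): [9 5 0 7 1 6 4 3 2 8]
After op 4 (cut(7)): [3 2 8 9 5 0 7 1 6 4]
After op 5 (cut(7)): [1 6 4 3 2 8 9 5 0 7]
After op 6 (cut(7)): [5 0 7 1 6 4 3 2 8 9]

Answer: 5 0 7 1 6 4 3 2 8 9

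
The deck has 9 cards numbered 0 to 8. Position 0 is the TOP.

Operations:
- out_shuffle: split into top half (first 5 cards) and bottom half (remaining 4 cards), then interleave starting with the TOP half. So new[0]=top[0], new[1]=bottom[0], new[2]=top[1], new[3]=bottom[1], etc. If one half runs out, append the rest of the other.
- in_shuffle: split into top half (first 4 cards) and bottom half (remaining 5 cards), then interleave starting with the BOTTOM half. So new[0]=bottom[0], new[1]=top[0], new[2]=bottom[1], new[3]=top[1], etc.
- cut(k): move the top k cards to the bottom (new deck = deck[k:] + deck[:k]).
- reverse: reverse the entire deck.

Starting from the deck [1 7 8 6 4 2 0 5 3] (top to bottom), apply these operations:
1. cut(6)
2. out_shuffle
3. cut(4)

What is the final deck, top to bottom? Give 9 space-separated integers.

Answer: 3 4 1 2 7 0 8 5 6

Derivation:
After op 1 (cut(6)): [0 5 3 1 7 8 6 4 2]
After op 2 (out_shuffle): [0 8 5 6 3 4 1 2 7]
After op 3 (cut(4)): [3 4 1 2 7 0 8 5 6]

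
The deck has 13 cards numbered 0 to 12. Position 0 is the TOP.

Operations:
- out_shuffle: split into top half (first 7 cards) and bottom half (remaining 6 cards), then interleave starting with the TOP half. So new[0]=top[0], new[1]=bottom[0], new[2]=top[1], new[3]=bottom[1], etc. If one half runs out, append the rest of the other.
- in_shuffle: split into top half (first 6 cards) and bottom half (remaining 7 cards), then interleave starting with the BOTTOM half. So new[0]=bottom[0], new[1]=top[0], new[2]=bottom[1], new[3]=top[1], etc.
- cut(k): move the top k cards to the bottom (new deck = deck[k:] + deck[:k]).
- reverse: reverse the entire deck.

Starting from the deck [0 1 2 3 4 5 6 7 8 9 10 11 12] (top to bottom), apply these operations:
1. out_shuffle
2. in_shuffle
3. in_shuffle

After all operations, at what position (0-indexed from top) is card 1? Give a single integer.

Answer: 11

Derivation:
After op 1 (out_shuffle): [0 7 1 8 2 9 3 10 4 11 5 12 6]
After op 2 (in_shuffle): [3 0 10 7 4 1 11 8 5 2 12 9 6]
After op 3 (in_shuffle): [11 3 8 0 5 10 2 7 12 4 9 1 6]
Card 1 is at position 11.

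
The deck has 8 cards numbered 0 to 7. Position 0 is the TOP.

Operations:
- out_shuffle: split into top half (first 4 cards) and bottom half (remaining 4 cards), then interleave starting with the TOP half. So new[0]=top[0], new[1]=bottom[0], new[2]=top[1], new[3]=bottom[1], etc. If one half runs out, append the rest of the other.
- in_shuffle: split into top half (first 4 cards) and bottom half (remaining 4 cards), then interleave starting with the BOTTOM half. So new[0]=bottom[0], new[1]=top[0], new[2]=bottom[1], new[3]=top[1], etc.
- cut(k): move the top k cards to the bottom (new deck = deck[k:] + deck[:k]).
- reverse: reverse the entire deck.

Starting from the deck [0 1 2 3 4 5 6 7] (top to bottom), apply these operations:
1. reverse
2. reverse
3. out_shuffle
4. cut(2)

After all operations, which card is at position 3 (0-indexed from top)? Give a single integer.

After op 1 (reverse): [7 6 5 4 3 2 1 0]
After op 2 (reverse): [0 1 2 3 4 5 6 7]
After op 3 (out_shuffle): [0 4 1 5 2 6 3 7]
After op 4 (cut(2)): [1 5 2 6 3 7 0 4]
Position 3: card 6.

Answer: 6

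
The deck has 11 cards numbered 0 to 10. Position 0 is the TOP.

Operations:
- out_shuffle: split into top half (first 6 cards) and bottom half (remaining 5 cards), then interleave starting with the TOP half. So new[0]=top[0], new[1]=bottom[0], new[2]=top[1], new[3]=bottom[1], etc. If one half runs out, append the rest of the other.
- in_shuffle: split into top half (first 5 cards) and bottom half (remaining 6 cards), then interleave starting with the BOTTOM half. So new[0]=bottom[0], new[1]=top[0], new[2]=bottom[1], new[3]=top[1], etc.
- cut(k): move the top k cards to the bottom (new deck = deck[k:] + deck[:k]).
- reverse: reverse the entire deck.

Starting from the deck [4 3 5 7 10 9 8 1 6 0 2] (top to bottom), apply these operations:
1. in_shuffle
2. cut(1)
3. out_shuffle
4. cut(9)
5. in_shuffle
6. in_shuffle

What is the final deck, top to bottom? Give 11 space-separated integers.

Answer: 4 0 1 9 7 3 2 6 8 10 5

Derivation:
After op 1 (in_shuffle): [9 4 8 3 1 5 6 7 0 10 2]
After op 2 (cut(1)): [4 8 3 1 5 6 7 0 10 2 9]
After op 3 (out_shuffle): [4 7 8 0 3 10 1 2 5 9 6]
After op 4 (cut(9)): [9 6 4 7 8 0 3 10 1 2 5]
After op 5 (in_shuffle): [0 9 3 6 10 4 1 7 2 8 5]
After op 6 (in_shuffle): [4 0 1 9 7 3 2 6 8 10 5]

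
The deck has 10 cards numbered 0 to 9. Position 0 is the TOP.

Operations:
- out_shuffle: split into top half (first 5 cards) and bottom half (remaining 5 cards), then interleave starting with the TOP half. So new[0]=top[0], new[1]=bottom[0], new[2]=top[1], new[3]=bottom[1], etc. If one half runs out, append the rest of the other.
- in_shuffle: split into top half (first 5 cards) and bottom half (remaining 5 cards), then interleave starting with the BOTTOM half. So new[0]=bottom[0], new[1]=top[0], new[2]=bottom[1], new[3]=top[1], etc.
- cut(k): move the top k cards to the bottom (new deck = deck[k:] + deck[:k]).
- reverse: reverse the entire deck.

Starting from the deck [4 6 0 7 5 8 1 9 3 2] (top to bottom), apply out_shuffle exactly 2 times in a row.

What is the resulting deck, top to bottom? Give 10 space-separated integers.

After op 1 (out_shuffle): [4 8 6 1 0 9 7 3 5 2]
After op 2 (out_shuffle): [4 9 8 7 6 3 1 5 0 2]

Answer: 4 9 8 7 6 3 1 5 0 2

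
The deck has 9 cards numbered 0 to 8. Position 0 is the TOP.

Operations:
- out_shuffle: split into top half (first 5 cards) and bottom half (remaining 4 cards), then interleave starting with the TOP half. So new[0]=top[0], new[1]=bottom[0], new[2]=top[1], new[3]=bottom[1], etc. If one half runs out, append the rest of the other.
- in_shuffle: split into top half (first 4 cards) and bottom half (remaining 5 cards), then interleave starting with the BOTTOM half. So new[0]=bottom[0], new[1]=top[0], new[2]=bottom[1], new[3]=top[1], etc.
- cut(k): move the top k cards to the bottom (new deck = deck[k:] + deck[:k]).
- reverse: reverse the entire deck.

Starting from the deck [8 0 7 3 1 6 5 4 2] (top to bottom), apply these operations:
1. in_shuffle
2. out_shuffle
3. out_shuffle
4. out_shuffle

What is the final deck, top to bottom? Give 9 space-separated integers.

Answer: 1 2 3 4 7 5 0 6 8

Derivation:
After op 1 (in_shuffle): [1 8 6 0 5 7 4 3 2]
After op 2 (out_shuffle): [1 7 8 4 6 3 0 2 5]
After op 3 (out_shuffle): [1 3 7 0 8 2 4 5 6]
After op 4 (out_shuffle): [1 2 3 4 7 5 0 6 8]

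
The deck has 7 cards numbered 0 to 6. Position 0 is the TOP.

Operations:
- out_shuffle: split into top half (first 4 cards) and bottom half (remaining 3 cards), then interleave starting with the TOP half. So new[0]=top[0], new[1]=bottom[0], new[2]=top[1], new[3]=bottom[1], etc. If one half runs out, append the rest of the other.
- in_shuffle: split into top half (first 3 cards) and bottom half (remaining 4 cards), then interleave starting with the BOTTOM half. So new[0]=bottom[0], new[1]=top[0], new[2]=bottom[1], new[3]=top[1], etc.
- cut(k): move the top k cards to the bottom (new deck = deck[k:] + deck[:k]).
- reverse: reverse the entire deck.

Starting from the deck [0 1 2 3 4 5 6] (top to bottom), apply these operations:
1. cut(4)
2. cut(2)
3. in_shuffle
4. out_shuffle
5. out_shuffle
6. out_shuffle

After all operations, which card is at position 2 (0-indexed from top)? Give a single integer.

After op 1 (cut(4)): [4 5 6 0 1 2 3]
After op 2 (cut(2)): [6 0 1 2 3 4 5]
After op 3 (in_shuffle): [2 6 3 0 4 1 5]
After op 4 (out_shuffle): [2 4 6 1 3 5 0]
After op 5 (out_shuffle): [2 3 4 5 6 0 1]
After op 6 (out_shuffle): [2 6 3 0 4 1 5]
Position 2: card 3.

Answer: 3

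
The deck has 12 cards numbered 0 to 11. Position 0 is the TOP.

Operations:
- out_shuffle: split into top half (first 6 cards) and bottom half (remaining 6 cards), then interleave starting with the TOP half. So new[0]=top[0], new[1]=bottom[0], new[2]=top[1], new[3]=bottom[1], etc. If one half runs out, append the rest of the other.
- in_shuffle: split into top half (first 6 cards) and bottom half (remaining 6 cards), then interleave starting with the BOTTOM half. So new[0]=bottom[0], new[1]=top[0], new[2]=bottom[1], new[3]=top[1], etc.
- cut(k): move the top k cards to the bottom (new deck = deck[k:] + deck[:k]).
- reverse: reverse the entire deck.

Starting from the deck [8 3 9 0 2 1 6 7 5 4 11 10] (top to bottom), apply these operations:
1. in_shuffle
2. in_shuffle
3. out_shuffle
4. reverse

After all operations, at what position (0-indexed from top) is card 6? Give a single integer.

After op 1 (in_shuffle): [6 8 7 3 5 9 4 0 11 2 10 1]
After op 2 (in_shuffle): [4 6 0 8 11 7 2 3 10 5 1 9]
After op 3 (out_shuffle): [4 2 6 3 0 10 8 5 11 1 7 9]
After op 4 (reverse): [9 7 1 11 5 8 10 0 3 6 2 4]
Card 6 is at position 9.

Answer: 9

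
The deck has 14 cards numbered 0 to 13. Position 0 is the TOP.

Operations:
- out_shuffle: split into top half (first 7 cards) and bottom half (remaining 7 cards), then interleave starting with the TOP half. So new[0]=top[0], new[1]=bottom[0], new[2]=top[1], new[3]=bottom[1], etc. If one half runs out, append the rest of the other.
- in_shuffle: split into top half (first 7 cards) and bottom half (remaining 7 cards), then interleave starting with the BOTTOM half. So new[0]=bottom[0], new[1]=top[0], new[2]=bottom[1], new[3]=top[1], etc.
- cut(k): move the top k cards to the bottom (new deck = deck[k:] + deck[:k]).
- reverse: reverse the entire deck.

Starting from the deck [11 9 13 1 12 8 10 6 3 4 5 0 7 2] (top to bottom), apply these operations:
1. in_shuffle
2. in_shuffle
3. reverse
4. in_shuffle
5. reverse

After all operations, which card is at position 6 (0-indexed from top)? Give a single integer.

Answer: 2

Derivation:
After op 1 (in_shuffle): [6 11 3 9 4 13 5 1 0 12 7 8 2 10]
After op 2 (in_shuffle): [1 6 0 11 12 3 7 9 8 4 2 13 10 5]
After op 3 (reverse): [5 10 13 2 4 8 9 7 3 12 11 0 6 1]
After op 4 (in_shuffle): [7 5 3 10 12 13 11 2 0 4 6 8 1 9]
After op 5 (reverse): [9 1 8 6 4 0 2 11 13 12 10 3 5 7]
Position 6: card 2.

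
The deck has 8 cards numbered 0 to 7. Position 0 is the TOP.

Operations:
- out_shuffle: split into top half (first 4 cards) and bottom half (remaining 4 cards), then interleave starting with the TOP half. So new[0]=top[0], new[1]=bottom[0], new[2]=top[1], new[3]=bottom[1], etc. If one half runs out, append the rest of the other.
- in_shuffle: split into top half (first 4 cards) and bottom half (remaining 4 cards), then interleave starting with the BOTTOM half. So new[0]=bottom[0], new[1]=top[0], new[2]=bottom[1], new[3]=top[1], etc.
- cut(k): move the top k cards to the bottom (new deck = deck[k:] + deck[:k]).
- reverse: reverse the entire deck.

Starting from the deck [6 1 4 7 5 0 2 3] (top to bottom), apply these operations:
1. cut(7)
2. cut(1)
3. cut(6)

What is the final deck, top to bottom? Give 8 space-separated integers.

Answer: 2 3 6 1 4 7 5 0

Derivation:
After op 1 (cut(7)): [3 6 1 4 7 5 0 2]
After op 2 (cut(1)): [6 1 4 7 5 0 2 3]
After op 3 (cut(6)): [2 3 6 1 4 7 5 0]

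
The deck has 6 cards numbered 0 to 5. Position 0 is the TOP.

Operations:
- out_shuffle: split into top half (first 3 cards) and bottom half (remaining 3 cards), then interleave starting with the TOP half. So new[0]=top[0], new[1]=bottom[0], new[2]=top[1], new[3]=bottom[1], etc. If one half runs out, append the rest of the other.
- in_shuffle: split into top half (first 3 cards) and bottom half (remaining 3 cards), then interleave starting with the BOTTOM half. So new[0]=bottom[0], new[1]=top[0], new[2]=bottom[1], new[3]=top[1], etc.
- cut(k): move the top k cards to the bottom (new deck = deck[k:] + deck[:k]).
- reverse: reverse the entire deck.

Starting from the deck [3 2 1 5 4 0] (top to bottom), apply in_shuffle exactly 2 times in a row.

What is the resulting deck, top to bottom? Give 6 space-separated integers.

After op 1 (in_shuffle): [5 3 4 2 0 1]
After op 2 (in_shuffle): [2 5 0 3 1 4]

Answer: 2 5 0 3 1 4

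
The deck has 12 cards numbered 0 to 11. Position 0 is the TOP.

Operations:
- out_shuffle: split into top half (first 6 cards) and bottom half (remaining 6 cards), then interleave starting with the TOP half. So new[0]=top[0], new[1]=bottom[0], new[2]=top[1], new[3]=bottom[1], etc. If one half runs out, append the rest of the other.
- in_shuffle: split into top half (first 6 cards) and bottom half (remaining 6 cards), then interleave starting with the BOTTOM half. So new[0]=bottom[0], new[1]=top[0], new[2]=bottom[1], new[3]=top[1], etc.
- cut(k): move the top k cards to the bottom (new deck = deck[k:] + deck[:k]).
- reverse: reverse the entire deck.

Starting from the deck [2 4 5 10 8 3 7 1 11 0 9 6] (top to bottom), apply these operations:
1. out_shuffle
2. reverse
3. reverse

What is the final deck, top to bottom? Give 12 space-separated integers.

After op 1 (out_shuffle): [2 7 4 1 5 11 10 0 8 9 3 6]
After op 2 (reverse): [6 3 9 8 0 10 11 5 1 4 7 2]
After op 3 (reverse): [2 7 4 1 5 11 10 0 8 9 3 6]

Answer: 2 7 4 1 5 11 10 0 8 9 3 6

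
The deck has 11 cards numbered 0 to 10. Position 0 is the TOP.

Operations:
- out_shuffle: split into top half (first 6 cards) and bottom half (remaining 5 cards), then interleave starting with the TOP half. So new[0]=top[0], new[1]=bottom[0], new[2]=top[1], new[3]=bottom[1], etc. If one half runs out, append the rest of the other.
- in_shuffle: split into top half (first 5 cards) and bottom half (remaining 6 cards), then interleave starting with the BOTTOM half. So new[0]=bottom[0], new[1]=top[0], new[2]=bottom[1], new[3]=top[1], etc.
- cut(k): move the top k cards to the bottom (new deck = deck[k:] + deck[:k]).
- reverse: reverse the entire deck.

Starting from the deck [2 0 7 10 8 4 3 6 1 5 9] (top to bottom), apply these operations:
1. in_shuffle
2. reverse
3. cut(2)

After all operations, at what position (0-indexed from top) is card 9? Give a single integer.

Answer: 9

Derivation:
After op 1 (in_shuffle): [4 2 3 0 6 7 1 10 5 8 9]
After op 2 (reverse): [9 8 5 10 1 7 6 0 3 2 4]
After op 3 (cut(2)): [5 10 1 7 6 0 3 2 4 9 8]
Card 9 is at position 9.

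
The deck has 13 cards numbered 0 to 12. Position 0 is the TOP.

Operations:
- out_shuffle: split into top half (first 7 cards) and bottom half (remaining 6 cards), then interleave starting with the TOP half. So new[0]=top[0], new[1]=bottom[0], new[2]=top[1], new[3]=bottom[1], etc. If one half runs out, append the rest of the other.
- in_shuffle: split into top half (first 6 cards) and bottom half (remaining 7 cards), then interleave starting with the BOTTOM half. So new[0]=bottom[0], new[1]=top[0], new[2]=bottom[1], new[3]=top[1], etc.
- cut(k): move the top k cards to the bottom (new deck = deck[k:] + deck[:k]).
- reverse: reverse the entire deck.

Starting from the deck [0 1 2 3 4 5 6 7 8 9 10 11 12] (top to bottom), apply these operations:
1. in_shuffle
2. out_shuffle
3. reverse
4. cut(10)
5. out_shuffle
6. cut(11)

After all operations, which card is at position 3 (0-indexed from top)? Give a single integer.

Answer: 8

Derivation:
After op 1 (in_shuffle): [6 0 7 1 8 2 9 3 10 4 11 5 12]
After op 2 (out_shuffle): [6 3 0 10 7 4 1 11 8 5 2 12 9]
After op 3 (reverse): [9 12 2 5 8 11 1 4 7 10 0 3 6]
After op 4 (cut(10)): [0 3 6 9 12 2 5 8 11 1 4 7 10]
After op 5 (out_shuffle): [0 8 3 11 6 1 9 4 12 7 2 10 5]
After op 6 (cut(11)): [10 5 0 8 3 11 6 1 9 4 12 7 2]
Position 3: card 8.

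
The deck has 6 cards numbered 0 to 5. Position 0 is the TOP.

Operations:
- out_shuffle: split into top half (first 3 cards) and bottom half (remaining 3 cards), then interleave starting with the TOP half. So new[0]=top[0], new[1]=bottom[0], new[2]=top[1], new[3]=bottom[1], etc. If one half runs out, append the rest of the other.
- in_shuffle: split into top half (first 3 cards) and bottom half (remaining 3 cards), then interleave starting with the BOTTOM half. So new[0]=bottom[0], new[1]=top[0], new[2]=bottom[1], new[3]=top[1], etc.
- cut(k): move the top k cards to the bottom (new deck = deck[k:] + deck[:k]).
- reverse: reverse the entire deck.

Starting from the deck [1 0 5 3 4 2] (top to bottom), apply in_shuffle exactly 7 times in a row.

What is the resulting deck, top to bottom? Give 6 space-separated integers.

After op 1 (in_shuffle): [3 1 4 0 2 5]
After op 2 (in_shuffle): [0 3 2 1 5 4]
After op 3 (in_shuffle): [1 0 5 3 4 2]
After op 4 (in_shuffle): [3 1 4 0 2 5]
After op 5 (in_shuffle): [0 3 2 1 5 4]
After op 6 (in_shuffle): [1 0 5 3 4 2]
After op 7 (in_shuffle): [3 1 4 0 2 5]

Answer: 3 1 4 0 2 5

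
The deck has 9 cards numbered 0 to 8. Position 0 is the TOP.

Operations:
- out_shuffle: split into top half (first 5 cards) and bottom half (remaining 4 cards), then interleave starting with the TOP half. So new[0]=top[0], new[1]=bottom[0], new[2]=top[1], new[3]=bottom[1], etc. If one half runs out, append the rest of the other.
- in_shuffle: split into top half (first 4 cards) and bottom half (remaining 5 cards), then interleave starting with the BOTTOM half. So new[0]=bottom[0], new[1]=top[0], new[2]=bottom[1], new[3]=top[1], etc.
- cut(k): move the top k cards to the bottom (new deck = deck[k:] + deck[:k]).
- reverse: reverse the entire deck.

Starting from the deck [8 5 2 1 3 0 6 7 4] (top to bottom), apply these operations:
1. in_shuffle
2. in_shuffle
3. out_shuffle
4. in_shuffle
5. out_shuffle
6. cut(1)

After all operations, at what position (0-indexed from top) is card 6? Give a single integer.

Answer: 1

Derivation:
After op 1 (in_shuffle): [3 8 0 5 6 2 7 1 4]
After op 2 (in_shuffle): [6 3 2 8 7 0 1 5 4]
After op 3 (out_shuffle): [6 0 3 1 2 5 8 4 7]
After op 4 (in_shuffle): [2 6 5 0 8 3 4 1 7]
After op 5 (out_shuffle): [2 3 6 4 5 1 0 7 8]
After op 6 (cut(1)): [3 6 4 5 1 0 7 8 2]
Card 6 is at position 1.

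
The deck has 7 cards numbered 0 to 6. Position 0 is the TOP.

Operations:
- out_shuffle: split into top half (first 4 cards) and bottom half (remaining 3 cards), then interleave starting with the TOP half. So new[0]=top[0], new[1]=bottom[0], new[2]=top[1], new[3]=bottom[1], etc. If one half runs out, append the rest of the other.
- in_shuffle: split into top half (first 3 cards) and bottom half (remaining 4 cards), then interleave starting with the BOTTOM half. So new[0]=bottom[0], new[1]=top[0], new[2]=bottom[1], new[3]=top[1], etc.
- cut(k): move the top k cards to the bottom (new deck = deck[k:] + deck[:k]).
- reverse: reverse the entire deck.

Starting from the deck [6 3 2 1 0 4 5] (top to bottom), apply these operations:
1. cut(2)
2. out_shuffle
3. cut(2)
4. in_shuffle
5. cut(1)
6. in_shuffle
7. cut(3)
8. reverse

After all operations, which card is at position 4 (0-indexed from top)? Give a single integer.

After op 1 (cut(2)): [2 1 0 4 5 6 3]
After op 2 (out_shuffle): [2 5 1 6 0 3 4]
After op 3 (cut(2)): [1 6 0 3 4 2 5]
After op 4 (in_shuffle): [3 1 4 6 2 0 5]
After op 5 (cut(1)): [1 4 6 2 0 5 3]
After op 6 (in_shuffle): [2 1 0 4 5 6 3]
After op 7 (cut(3)): [4 5 6 3 2 1 0]
After op 8 (reverse): [0 1 2 3 6 5 4]
Position 4: card 6.

Answer: 6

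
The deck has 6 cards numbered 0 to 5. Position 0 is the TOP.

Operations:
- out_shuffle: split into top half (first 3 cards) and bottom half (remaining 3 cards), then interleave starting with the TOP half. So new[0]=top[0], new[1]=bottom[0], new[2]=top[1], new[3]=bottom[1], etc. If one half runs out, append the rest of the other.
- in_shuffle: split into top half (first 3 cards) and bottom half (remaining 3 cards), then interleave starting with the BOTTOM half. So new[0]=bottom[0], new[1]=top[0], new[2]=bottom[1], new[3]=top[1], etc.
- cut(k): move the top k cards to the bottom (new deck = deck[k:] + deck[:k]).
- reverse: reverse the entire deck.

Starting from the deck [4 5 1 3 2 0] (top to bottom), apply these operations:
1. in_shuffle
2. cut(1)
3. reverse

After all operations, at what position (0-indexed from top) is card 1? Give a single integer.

Answer: 1

Derivation:
After op 1 (in_shuffle): [3 4 2 5 0 1]
After op 2 (cut(1)): [4 2 5 0 1 3]
After op 3 (reverse): [3 1 0 5 2 4]
Card 1 is at position 1.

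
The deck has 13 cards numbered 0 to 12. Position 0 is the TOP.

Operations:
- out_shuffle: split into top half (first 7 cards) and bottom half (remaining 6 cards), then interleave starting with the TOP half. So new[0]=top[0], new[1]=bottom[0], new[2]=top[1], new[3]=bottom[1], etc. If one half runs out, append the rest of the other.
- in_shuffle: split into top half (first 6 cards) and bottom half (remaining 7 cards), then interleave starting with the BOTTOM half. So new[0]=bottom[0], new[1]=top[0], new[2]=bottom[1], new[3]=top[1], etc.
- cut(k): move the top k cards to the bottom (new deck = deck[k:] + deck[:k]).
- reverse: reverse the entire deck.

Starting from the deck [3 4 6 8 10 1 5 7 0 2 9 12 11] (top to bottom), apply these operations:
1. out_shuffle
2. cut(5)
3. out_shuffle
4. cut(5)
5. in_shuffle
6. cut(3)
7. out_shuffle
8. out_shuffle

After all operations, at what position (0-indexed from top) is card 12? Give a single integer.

Answer: 3

Derivation:
After op 1 (out_shuffle): [3 7 4 0 6 2 8 9 10 12 1 11 5]
After op 2 (cut(5)): [2 8 9 10 12 1 11 5 3 7 4 0 6]
After op 3 (out_shuffle): [2 5 8 3 9 7 10 4 12 0 1 6 11]
After op 4 (cut(5)): [7 10 4 12 0 1 6 11 2 5 8 3 9]
After op 5 (in_shuffle): [6 7 11 10 2 4 5 12 8 0 3 1 9]
After op 6 (cut(3)): [10 2 4 5 12 8 0 3 1 9 6 7 11]
After op 7 (out_shuffle): [10 3 2 1 4 9 5 6 12 7 8 11 0]
After op 8 (out_shuffle): [10 6 3 12 2 7 1 8 4 11 9 0 5]
Card 12 is at position 3.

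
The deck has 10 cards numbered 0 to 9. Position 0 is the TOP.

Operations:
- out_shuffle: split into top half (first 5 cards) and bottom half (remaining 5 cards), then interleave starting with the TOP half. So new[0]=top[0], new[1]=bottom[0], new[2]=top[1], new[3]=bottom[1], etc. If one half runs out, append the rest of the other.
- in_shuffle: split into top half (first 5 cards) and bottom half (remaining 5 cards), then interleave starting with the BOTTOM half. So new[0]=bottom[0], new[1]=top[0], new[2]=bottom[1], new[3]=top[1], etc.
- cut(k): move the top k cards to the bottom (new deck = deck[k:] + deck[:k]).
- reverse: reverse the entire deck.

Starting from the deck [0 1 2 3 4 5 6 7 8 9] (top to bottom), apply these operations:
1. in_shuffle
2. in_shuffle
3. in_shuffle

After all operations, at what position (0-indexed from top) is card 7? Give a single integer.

Answer: 8

Derivation:
After op 1 (in_shuffle): [5 0 6 1 7 2 8 3 9 4]
After op 2 (in_shuffle): [2 5 8 0 3 6 9 1 4 7]
After op 3 (in_shuffle): [6 2 9 5 1 8 4 0 7 3]
Card 7 is at position 8.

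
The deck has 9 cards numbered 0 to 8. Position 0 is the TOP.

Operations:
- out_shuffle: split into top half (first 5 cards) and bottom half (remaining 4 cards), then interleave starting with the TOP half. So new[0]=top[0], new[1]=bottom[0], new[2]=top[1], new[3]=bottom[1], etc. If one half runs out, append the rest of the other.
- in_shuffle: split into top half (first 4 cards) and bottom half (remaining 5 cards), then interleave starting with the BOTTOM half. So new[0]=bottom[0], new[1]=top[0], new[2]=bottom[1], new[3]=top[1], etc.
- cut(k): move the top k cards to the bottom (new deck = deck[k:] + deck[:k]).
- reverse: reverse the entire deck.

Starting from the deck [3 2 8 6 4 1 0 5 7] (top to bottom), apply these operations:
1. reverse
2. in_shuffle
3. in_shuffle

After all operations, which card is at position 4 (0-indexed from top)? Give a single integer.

Answer: 2

Derivation:
After op 1 (reverse): [7 5 0 1 4 6 8 2 3]
After op 2 (in_shuffle): [4 7 6 5 8 0 2 1 3]
After op 3 (in_shuffle): [8 4 0 7 2 6 1 5 3]
Position 4: card 2.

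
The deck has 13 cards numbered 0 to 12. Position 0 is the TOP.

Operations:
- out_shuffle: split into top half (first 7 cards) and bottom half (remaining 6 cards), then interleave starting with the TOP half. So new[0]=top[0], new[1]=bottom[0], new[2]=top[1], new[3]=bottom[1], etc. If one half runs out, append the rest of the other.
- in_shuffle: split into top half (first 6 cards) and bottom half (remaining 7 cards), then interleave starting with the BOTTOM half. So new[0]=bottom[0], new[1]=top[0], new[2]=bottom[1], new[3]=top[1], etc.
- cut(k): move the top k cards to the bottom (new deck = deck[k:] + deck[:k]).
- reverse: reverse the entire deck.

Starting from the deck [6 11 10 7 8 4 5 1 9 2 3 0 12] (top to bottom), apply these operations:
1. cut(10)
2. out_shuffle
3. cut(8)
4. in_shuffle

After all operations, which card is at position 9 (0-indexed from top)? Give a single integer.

After op 1 (cut(10)): [3 0 12 6 11 10 7 8 4 5 1 9 2]
After op 2 (out_shuffle): [3 8 0 4 12 5 6 1 11 9 10 2 7]
After op 3 (cut(8)): [11 9 10 2 7 3 8 0 4 12 5 6 1]
After op 4 (in_shuffle): [8 11 0 9 4 10 12 2 5 7 6 3 1]
Position 9: card 7.

Answer: 7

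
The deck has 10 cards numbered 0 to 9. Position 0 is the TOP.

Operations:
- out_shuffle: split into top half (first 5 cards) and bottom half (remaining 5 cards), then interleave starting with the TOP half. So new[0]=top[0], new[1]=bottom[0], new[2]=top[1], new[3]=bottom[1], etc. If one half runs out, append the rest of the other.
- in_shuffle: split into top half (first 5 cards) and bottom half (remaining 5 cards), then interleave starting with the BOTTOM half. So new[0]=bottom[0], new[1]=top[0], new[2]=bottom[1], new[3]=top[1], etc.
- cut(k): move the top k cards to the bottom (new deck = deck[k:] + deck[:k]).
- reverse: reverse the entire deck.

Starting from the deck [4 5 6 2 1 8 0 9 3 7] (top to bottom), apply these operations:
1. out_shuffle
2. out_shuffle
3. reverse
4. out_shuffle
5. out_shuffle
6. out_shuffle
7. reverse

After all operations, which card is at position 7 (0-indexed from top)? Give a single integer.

Answer: 8

Derivation:
After op 1 (out_shuffle): [4 8 5 0 6 9 2 3 1 7]
After op 2 (out_shuffle): [4 9 8 2 5 3 0 1 6 7]
After op 3 (reverse): [7 6 1 0 3 5 2 8 9 4]
After op 4 (out_shuffle): [7 5 6 2 1 8 0 9 3 4]
After op 5 (out_shuffle): [7 8 5 0 6 9 2 3 1 4]
After op 6 (out_shuffle): [7 9 8 2 5 3 0 1 6 4]
After op 7 (reverse): [4 6 1 0 3 5 2 8 9 7]
Position 7: card 8.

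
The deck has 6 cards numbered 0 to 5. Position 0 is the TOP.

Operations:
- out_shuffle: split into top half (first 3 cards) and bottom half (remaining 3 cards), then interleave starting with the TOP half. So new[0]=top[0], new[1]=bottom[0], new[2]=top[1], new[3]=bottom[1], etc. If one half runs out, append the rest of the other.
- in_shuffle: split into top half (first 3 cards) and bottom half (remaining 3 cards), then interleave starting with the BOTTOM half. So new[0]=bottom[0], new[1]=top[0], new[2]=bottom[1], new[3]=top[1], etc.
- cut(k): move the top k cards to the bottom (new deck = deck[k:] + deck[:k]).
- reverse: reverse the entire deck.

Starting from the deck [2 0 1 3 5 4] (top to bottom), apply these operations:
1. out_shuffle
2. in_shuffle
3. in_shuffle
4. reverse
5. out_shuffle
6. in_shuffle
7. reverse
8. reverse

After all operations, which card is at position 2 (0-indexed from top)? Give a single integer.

After op 1 (out_shuffle): [2 3 0 5 1 4]
After op 2 (in_shuffle): [5 2 1 3 4 0]
After op 3 (in_shuffle): [3 5 4 2 0 1]
After op 4 (reverse): [1 0 2 4 5 3]
After op 5 (out_shuffle): [1 4 0 5 2 3]
After op 6 (in_shuffle): [5 1 2 4 3 0]
After op 7 (reverse): [0 3 4 2 1 5]
After op 8 (reverse): [5 1 2 4 3 0]
Position 2: card 2.

Answer: 2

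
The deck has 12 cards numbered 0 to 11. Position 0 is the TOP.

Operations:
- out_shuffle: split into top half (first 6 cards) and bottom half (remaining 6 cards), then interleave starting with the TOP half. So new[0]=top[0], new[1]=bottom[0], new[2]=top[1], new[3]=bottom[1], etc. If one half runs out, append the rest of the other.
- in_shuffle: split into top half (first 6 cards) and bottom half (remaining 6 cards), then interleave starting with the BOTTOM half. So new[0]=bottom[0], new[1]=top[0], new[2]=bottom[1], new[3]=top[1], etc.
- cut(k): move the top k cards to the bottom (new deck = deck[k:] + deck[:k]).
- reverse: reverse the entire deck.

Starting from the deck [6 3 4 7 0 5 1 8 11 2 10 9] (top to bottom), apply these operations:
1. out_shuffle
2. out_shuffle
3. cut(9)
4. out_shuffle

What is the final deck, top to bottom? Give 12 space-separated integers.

Answer: 5 2 11 3 9 0 6 8 7 10 1 4

Derivation:
After op 1 (out_shuffle): [6 1 3 8 4 11 7 2 0 10 5 9]
After op 2 (out_shuffle): [6 7 1 2 3 0 8 10 4 5 11 9]
After op 3 (cut(9)): [5 11 9 6 7 1 2 3 0 8 10 4]
After op 4 (out_shuffle): [5 2 11 3 9 0 6 8 7 10 1 4]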